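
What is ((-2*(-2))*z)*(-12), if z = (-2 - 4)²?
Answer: -1728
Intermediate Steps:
z = 36 (z = (-6)² = 36)
((-2*(-2))*z)*(-12) = (-2*(-2)*36)*(-12) = (4*36)*(-12) = 144*(-12) = -1728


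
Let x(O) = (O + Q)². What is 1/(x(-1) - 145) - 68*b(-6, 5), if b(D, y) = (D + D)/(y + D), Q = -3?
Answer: -105265/129 ≈ -816.01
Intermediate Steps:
b(D, y) = 2*D/(D + y) (b(D, y) = (2*D)/(D + y) = 2*D/(D + y))
x(O) = (-3 + O)² (x(O) = (O - 3)² = (-3 + O)²)
1/(x(-1) - 145) - 68*b(-6, 5) = 1/((-3 - 1)² - 145) - 136*(-6)/(-6 + 5) = 1/((-4)² - 145) - 136*(-6)/(-1) = 1/(16 - 145) - 136*(-6)*(-1) = 1/(-129) - 68*12 = -1/129 - 816 = -105265/129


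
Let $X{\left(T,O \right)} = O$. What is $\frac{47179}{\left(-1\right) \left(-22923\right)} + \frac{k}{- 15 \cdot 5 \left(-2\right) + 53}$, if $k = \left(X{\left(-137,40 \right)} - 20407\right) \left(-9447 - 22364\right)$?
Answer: $\frac{14851698341288}{4653369} \approx 3.1916 \cdot 10^{6}$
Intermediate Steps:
$k = 647894637$ ($k = \left(40 - 20407\right) \left(-9447 - 22364\right) = \left(-20367\right) \left(-31811\right) = 647894637$)
$\frac{47179}{\left(-1\right) \left(-22923\right)} + \frac{k}{- 15 \cdot 5 \left(-2\right) + 53} = \frac{47179}{\left(-1\right) \left(-22923\right)} + \frac{647894637}{- 15 \cdot 5 \left(-2\right) + 53} = \frac{47179}{22923} + \frac{647894637}{\left(-15\right) \left(-10\right) + 53} = 47179 \cdot \frac{1}{22923} + \frac{647894637}{150 + 53} = \frac{47179}{22923} + \frac{647894637}{203} = \frac{14851698341288}{4653369}$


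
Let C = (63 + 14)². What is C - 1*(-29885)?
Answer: 35814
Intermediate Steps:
C = 5929 (C = 77² = 5929)
C - 1*(-29885) = 5929 - 1*(-29885) = 5929 + 29885 = 35814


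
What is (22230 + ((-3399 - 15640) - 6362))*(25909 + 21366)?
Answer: -149909025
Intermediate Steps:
(22230 + ((-3399 - 15640) - 6362))*(25909 + 21366) = (22230 + (-19039 - 6362))*47275 = (22230 - 25401)*47275 = -3171*47275 = -149909025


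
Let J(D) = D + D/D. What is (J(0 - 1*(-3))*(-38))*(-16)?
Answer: 2432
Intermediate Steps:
J(D) = 1 + D (J(D) = D + 1 = 1 + D)
(J(0 - 1*(-3))*(-38))*(-16) = ((1 + (0 - 1*(-3)))*(-38))*(-16) = ((1 + (0 + 3))*(-38))*(-16) = ((1 + 3)*(-38))*(-16) = (4*(-38))*(-16) = -152*(-16) = 2432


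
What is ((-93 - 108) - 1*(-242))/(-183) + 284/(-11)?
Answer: -52423/2013 ≈ -26.042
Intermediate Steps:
((-93 - 108) - 1*(-242))/(-183) + 284/(-11) = (-201 + 242)*(-1/183) + 284*(-1/11) = 41*(-1/183) - 284/11 = -41/183 - 284/11 = -52423/2013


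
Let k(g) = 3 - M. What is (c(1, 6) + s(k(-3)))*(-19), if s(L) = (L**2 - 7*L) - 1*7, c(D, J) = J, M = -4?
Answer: 19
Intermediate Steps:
k(g) = 7 (k(g) = 3 - 1*(-4) = 3 + 4 = 7)
s(L) = -7 + L**2 - 7*L (s(L) = (L**2 - 7*L) - 7 = -7 + L**2 - 7*L)
(c(1, 6) + s(k(-3)))*(-19) = (6 + (-7 + 7**2 - 7*7))*(-19) = (6 + (-7 + 49 - 49))*(-19) = (6 - 7)*(-19) = -1*(-19) = 19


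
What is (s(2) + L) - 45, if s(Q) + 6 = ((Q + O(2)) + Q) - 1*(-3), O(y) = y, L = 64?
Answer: 22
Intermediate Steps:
s(Q) = -1 + 2*Q (s(Q) = -6 + (((Q + 2) + Q) - 1*(-3)) = -6 + (((2 + Q) + Q) + 3) = -6 + ((2 + 2*Q) + 3) = -6 + (5 + 2*Q) = -1 + 2*Q)
(s(2) + L) - 45 = ((-1 + 2*2) + 64) - 45 = ((-1 + 4) + 64) - 45 = (3 + 64) - 45 = 67 - 45 = 22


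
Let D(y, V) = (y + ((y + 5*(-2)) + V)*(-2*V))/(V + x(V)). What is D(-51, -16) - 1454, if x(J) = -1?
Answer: -22203/17 ≈ -1306.1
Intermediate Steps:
D(y, V) = (y - 2*V*(-10 + V + y))/(-1 + V) (D(y, V) = (y + ((y + 5*(-2)) + V)*(-2*V))/(V - 1) = (y + ((y - 10) + V)*(-2*V))/(-1 + V) = (y + ((-10 + y) + V)*(-2*V))/(-1 + V) = (y + (-10 + V + y)*(-2*V))/(-1 + V) = (y - 2*V*(-10 + V + y))/(-1 + V))
D(-51, -16) - 1454 = (-51 - 2*(-16)**2 + 20*(-16) - 2*(-16)*(-51))/(-1 - 16) - 1454 = (-51 - 2*256 - 320 - 1632)/(-17) - 1454 = -(-51 - 512 - 320 - 1632)/17 - 1454 = -1/17*(-2515) - 1454 = 2515/17 - 1454 = -22203/17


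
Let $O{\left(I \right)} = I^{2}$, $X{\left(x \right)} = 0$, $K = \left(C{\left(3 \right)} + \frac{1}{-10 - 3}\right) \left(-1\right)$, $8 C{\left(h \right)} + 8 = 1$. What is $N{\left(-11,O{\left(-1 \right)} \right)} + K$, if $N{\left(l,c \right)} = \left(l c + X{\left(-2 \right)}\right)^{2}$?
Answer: $\frac{12683}{104} \approx 121.95$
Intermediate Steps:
$C{\left(h \right)} = - \frac{7}{8}$ ($C{\left(h \right)} = -1 + \frac{1}{8} \cdot 1 = -1 + \frac{1}{8} = - \frac{7}{8}$)
$K = \frac{99}{104}$ ($K = \left(- \frac{7}{8} + \frac{1}{-10 - 3}\right) \left(-1\right) = \left(- \frac{7}{8} + \frac{1}{-13}\right) \left(-1\right) = \left(- \frac{7}{8} - \frac{1}{13}\right) \left(-1\right) = \left(- \frac{99}{104}\right) \left(-1\right) = \frac{99}{104} \approx 0.95192$)
$N{\left(l,c \right)} = c^{2} l^{2}$ ($N{\left(l,c \right)} = \left(l c + 0\right)^{2} = \left(c l + 0\right)^{2} = \left(c l\right)^{2} = c^{2} l^{2}$)
$N{\left(-11,O{\left(-1 \right)} \right)} + K = \left(\left(-1\right)^{2}\right)^{2} \left(-11\right)^{2} + \frac{99}{104} = 1^{2} \cdot 121 + \frac{99}{104} = 1 \cdot 121 + \frac{99}{104} = 121 + \frac{99}{104} = \frac{12683}{104}$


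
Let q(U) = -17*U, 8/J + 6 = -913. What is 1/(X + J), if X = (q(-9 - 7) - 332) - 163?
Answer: -919/204945 ≈ -0.0044841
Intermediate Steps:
J = -8/919 (J = 8/(-6 - 913) = 8/(-919) = 8*(-1/919) = -8/919 ≈ -0.0087051)
X = -223 (X = (-17*(-9 - 7) - 332) - 163 = (-17*(-16) - 332) - 163 = (272 - 332) - 163 = -60 - 163 = -223)
1/(X + J) = 1/(-223 - 8/919) = 1/(-204945/919) = -919/204945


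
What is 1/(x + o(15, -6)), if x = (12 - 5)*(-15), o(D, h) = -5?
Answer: -1/110 ≈ -0.0090909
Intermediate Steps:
x = -105 (x = 7*(-15) = -105)
1/(x + o(15, -6)) = 1/(-105 - 5) = 1/(-110) = -1/110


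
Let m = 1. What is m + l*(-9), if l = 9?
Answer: -80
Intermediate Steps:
m + l*(-9) = 1 + 9*(-9) = 1 - 81 = -80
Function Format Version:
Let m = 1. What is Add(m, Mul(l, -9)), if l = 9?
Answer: -80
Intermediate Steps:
Add(m, Mul(l, -9)) = Add(1, Mul(9, -9)) = Add(1, -81) = -80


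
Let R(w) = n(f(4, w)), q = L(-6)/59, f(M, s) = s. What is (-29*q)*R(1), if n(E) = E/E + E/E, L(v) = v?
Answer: 348/59 ≈ 5.8983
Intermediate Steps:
q = -6/59 ≈ -0.10169
n(E) = 2 (n(E) = 1 + 1 = 2)
R(w) = 2
(-29*q)*R(1) = -29*(-6/59)*2 = (174/59)*2 = 348/59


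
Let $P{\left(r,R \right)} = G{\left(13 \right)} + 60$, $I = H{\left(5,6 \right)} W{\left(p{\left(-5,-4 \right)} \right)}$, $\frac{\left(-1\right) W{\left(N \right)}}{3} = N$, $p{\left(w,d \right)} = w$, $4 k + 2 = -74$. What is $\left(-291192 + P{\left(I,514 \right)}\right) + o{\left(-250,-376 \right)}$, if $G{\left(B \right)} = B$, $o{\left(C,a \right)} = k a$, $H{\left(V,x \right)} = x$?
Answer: $-283975$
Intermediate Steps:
$k = -19$ ($k = - \frac{1}{2} + \frac{1}{4} \left(-74\right) = - \frac{1}{2} - \frac{37}{2} = -19$)
$o{\left(C,a \right)} = - 19 a$
$W{\left(N \right)} = - 3 N$
$I = 90$ ($I = 6 \left(\left(-3\right) \left(-5\right)\right) = 6 \cdot 15 = 90$)
$P{\left(r,R \right)} = 73$ ($P{\left(r,R \right)} = 13 + 60 = 73$)
$\left(-291192 + P{\left(I,514 \right)}\right) + o{\left(-250,-376 \right)} = \left(-291192 + 73\right) - -7144 = -291119 + 7144 = -283975$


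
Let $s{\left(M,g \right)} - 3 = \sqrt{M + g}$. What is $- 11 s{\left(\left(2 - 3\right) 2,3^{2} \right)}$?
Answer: $-33 - 11 \sqrt{7} \approx -62.103$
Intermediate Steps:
$s{\left(M,g \right)} = 3 + \sqrt{M + g}$
$- 11 s{\left(\left(2 - 3\right) 2,3^{2} \right)} = - 11 \left(3 + \sqrt{\left(2 - 3\right) 2 + 3^{2}}\right) = - 11 \left(3 + \sqrt{\left(-1\right) 2 + 9}\right) = - 11 \left(3 + \sqrt{-2 + 9}\right) = - 11 \left(3 + \sqrt{7}\right) = -33 - 11 \sqrt{7}$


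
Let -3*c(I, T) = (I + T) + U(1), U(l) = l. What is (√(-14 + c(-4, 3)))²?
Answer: -14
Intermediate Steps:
c(I, T) = -⅓ - I/3 - T/3 (c(I, T) = -((I + T) + 1)/3 = -(1 + I + T)/3 = -⅓ - I/3 - T/3)
(√(-14 + c(-4, 3)))² = (√(-14 + (-⅓ - ⅓*(-4) - ⅓*3)))² = (√(-14 + (-⅓ + 4/3 - 1)))² = (√(-14 + 0))² = (√(-14))² = (I*√14)² = -14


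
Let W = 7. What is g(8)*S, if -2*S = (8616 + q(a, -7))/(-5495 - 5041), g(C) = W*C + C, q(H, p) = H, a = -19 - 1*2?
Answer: 11460/439 ≈ 26.105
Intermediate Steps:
a = -21 (a = -19 - 2 = -21)
g(C) = 8*C (g(C) = 7*C + C = 8*C)
S = 2865/7024 (S = -(8616 - 21)/(2*(-5495 - 5041)) = -8595/(2*(-10536)) = -8595*(-1)/(2*10536) = -1/2*(-2865/3512) = 2865/7024 ≈ 0.40789)
g(8)*S = (8*8)*(2865/7024) = 64*(2865/7024) = 11460/439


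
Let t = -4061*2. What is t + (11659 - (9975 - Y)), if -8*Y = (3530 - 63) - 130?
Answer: -54841/8 ≈ -6855.1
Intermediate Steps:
Y = -3337/8 (Y = -((3530 - 63) - 130)/8 = -(3467 - 130)/8 = -⅛*3337 = -3337/8 ≈ -417.13)
t = -8122
t + (11659 - (9975 - Y)) = -8122 + (11659 - (9975 - 1*(-3337/8))) = -8122 + (11659 - (9975 + 3337/8)) = -8122 + (11659 - 1*83137/8) = -8122 + (11659 - 83137/8) = -8122 + 10135/8 = -54841/8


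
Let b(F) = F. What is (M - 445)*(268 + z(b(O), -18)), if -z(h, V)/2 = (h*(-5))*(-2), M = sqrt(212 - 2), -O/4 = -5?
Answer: 58740 - 132*sqrt(210) ≈ 56827.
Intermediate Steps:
O = 20 (O = -4*(-5) = 20)
M = sqrt(210) ≈ 14.491
z(h, V) = -20*h (z(h, V) = -2*h*(-5)*(-2) = -2*(-5*h)*(-2) = -20*h)
(M - 445)*(268 + z(b(O), -18)) = (sqrt(210) - 445)*(268 - 20*20) = (-445 + sqrt(210))*(268 - 400) = (-445 + sqrt(210))*(-132) = 58740 - 132*sqrt(210)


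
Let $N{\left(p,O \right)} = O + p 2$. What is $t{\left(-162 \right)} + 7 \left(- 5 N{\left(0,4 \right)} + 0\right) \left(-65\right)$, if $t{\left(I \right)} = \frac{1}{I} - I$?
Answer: $\frac{1500443}{162} \approx 9262.0$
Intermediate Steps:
$N{\left(p,O \right)} = O + 2 p$
$t{\left(-162 \right)} + 7 \left(- 5 N{\left(0,4 \right)} + 0\right) \left(-65\right) = \left(\frac{1}{-162} - -162\right) + 7 \left(- 5 \left(4 + 2 \cdot 0\right) + 0\right) \left(-65\right) = \left(- \frac{1}{162} + 162\right) + 7 \left(- 5 \left(4 + 0\right) + 0\right) \left(-65\right) = \frac{26243}{162} + 7 \left(\left(-5\right) 4 + 0\right) \left(-65\right) = \frac{26243}{162} + 7 \left(-20 + 0\right) \left(-65\right) = \frac{26243}{162} + 7 \left(-20\right) \left(-65\right) = \frac{26243}{162} - -9100 = \frac{26243}{162} + 9100 = \frac{1500443}{162}$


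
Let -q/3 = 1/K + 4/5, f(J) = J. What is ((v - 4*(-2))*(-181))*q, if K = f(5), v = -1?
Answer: 3801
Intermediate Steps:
K = 5
q = -3 (q = -3*(1/5 + 4/5) = -3*(1*(⅕) + 4*(⅕)) = -3*(⅕ + ⅘) = -3*1 = -3)
((v - 4*(-2))*(-181))*q = ((-1 - 4*(-2))*(-181))*(-3) = ((-1 + 8)*(-181))*(-3) = (7*(-181))*(-3) = -1267*(-3) = 3801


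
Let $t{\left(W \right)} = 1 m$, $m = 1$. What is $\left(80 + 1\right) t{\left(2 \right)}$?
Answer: $81$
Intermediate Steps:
$t{\left(W \right)} = 1$ ($t{\left(W \right)} = 1 \cdot 1 = 1$)
$\left(80 + 1\right) t{\left(2 \right)} = \left(80 + 1\right) 1 = 81 \cdot 1 = 81$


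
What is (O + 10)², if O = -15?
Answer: 25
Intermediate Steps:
(O + 10)² = (-15 + 10)² = (-5)² = 25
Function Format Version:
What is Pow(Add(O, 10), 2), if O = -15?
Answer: 25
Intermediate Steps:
Pow(Add(O, 10), 2) = Pow(Add(-15, 10), 2) = Pow(-5, 2) = 25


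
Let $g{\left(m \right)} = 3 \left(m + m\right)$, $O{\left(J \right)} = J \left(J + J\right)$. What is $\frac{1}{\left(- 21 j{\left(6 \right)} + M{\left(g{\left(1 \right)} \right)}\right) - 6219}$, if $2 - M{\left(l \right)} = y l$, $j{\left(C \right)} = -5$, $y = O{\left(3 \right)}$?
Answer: $- \frac{1}{6220} \approx -0.00016077$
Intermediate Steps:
$O{\left(J \right)} = 2 J^{2}$ ($O{\left(J \right)} = J 2 J = 2 J^{2}$)
$g{\left(m \right)} = 6 m$ ($g{\left(m \right)} = 3 \cdot 2 m = 6 m$)
$y = 18$ ($y = 2 \cdot 3^{2} = 2 \cdot 9 = 18$)
$M{\left(l \right)} = 2 - 18 l$
$\frac{1}{\left(- 21 j{\left(6 \right)} + M{\left(g{\left(1 \right)} \right)}\right) - 6219} = \frac{1}{\left(\left(-21\right) \left(-5\right) + \left(2 - 18 \cdot 6 \cdot 1\right)\right) - 6219} = \frac{1}{\left(105 + \left(2 - 108\right)\right) - 6219} = \frac{1}{\left(105 - 106\right) - 6219} = \frac{1}{-1 - 6219} = \frac{1}{-6220} = - \frac{1}{6220}$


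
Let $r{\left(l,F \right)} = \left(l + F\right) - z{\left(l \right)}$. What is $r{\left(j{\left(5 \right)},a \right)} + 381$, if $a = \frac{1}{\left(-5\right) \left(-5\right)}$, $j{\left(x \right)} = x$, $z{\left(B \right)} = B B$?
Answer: $\frac{9026}{25} \approx 361.04$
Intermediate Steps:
$z{\left(B \right)} = B^{2}$
$a = \frac{1}{25} \approx 0.04$
$r{\left(l,F \right)} = F + l - l^{2}$ ($r{\left(l,F \right)} = \left(l + F\right) - l^{2} = \left(F + l\right) - l^{2} = F + l - l^{2}$)
$r{\left(j{\left(5 \right)},a \right)} + 381 = \left(\frac{1}{25} + 5 - 5^{2}\right) + 381 = \left(\frac{1}{25} + 5 - 25\right) + 381 = - \frac{499}{25} + 381 = \frac{9026}{25}$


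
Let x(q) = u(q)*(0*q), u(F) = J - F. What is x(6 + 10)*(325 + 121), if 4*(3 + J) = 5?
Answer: 0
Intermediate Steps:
J = -7/4 (J = -3 + (¼)*5 = -3 + 5/4 = -7/4 ≈ -1.7500)
u(F) = -7/4 - F
x(q) = 0 (x(q) = (-7/4 - q)*(0*q) = (-7/4 - q)*0 = 0)
x(6 + 10)*(325 + 121) = 0*(325 + 121) = 0*446 = 0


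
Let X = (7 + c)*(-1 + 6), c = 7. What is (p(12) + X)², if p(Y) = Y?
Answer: 6724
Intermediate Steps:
X = 70 (X = (7 + 7)*(-1 + 6) = 14*5 = 70)
(p(12) + X)² = (12 + 70)² = 82² = 6724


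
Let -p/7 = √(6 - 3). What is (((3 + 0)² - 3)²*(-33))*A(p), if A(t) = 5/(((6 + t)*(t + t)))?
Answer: -990/37 - 1980*√3/259 ≈ -39.998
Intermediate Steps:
p = -7*√3 (p = -7*√(6 - 3) = -7*√3 ≈ -12.124)
A(t) = 5/(2*t*(6 + t)) (A(t) = 5/(((6 + t)*(2*t))) = 5/((2*t*(6 + t))) = 5*(1/(2*t*(6 + t))) = 5/(2*t*(6 + t)))
(((3 + 0)² - 3)²*(-33))*A(p) = (((3 + 0)² - 3)²*(-33))*(5/(2*((-7*√3))*(6 - 7*√3))) = ((3² - 3)²*(-33))*(5*(-√3/21)/(2*(6 - 7*√3))) = ((9 - 3)²*(-33))*(-5*√3/(42*(6 - 7*√3))) = (6²*(-33))*(-5*√3/(42*(6 - 7*√3))) = (36*(-33))*(-5*√3/(42*(6 - 7*√3))) = -(-990)*√3/(7*(6 - 7*√3)) = 990*√3/(7*(6 - 7*√3))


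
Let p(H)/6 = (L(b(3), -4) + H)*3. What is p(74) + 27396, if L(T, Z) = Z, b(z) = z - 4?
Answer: 28656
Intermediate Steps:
b(z) = -4 + z
p(H) = -72 + 18*H (p(H) = 6*((-4 + H)*3) = 6*(-12 + 3*H) = -72 + 18*H)
p(74) + 27396 = (-72 + 18*74) + 27396 = (-72 + 1332) + 27396 = 1260 + 27396 = 28656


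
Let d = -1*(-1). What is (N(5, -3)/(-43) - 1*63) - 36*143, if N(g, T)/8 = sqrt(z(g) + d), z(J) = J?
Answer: -5211 - 8*sqrt(6)/43 ≈ -5211.5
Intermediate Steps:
d = 1
N(g, T) = 8*sqrt(1 + g) (N(g, T) = 8*sqrt(g + 1) = 8*sqrt(1 + g))
(N(5, -3)/(-43) - 1*63) - 36*143 = ((8*sqrt(1 + 5))/(-43) - 1*63) - 36*143 = ((8*sqrt(6))*(-1/43) - 63) - 5148 = (-8*sqrt(6)/43 - 63) - 5148 = (-63 - 8*sqrt(6)/43) - 5148 = -5211 - 8*sqrt(6)/43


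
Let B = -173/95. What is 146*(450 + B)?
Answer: 6216242/95 ≈ 65434.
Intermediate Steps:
B = -173/95 (B = -173*1/95 = -173/95 ≈ -1.8211)
146*(450 + B) = 146*(450 - 173/95) = 146*(42577/95) = 6216242/95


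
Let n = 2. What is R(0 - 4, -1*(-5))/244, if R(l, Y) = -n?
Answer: -1/122 ≈ -0.0081967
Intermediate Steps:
R(l, Y) = -2 (R(l, Y) = -1*2 = -2)
R(0 - 4, -1*(-5))/244 = -2/244 = (1/244)*(-2) = -1/122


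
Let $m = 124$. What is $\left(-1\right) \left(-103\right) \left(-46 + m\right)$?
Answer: $8034$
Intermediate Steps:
$\left(-1\right) \left(-103\right) \left(-46 + m\right) = \left(-1\right) \left(-103\right) \left(-46 + 124\right) = 103 \cdot 78 = 8034$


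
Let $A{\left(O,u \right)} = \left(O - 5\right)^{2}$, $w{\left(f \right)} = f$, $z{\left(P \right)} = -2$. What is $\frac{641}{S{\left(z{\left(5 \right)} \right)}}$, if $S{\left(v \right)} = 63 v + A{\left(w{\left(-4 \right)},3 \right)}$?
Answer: $- \frac{641}{45} \approx -14.244$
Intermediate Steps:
$A{\left(O,u \right)} = \left(-5 + O\right)^{2}$
$S{\left(v \right)} = 81 + 63 v$ ($S{\left(v \right)} = 63 v + \left(-5 - 4\right)^{2} = 63 v + \left(-9\right)^{2} = 63 v + 81 = 81 + 63 v$)
$\frac{641}{S{\left(z{\left(5 \right)} \right)}} = \frac{641}{81 + 63 \left(-2\right)} = \frac{641}{81 - 126} = \frac{641}{-45} = 641 \left(- \frac{1}{45}\right) = - \frac{641}{45}$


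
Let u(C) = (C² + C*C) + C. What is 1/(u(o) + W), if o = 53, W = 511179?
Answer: 1/516850 ≈ 1.9348e-6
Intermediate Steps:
u(C) = C + 2*C² (u(C) = (C² + C²) + C = 2*C² + C = C + 2*C²)
1/(u(o) + W) = 1/(53*(1 + 2*53) + 511179) = 1/(53*(1 + 106) + 511179) = 1/(53*107 + 511179) = 1/(5671 + 511179) = 1/516850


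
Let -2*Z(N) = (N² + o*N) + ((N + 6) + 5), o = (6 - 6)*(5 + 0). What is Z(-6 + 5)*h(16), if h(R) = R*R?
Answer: -1408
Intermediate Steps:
h(R) = R²
o = 0 (o = 0*5 = 0)
Z(N) = -11/2 - N/2 - N²/2 (Z(N) = -((N² + 0*N) + ((N + 6) + 5))/2 = -((N² + 0) + ((6 + N) + 5))/2 = -(N² + (11 + N))/2 = -(11 + N + N²)/2 = -11/2 - N/2 - N²/2)
Z(-6 + 5)*h(16) = (-11/2 - (-6 + 5)/2 - (-6 + 5)²/2)*16² = (-11/2 - ½*(-1) - ½*(-1)²)*256 = (-11/2 + ½ - ½*1)*256 = (-11/2 + ½ - ½)*256 = -11/2*256 = -1408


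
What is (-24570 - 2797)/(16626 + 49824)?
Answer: -27367/66450 ≈ -0.41184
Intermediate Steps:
(-24570 - 2797)/(16626 + 49824) = -27367/66450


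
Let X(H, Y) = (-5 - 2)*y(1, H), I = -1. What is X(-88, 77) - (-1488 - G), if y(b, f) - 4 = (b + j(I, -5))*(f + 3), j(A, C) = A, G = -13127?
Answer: -11667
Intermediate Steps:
y(b, f) = 4 + (-1 + b)*(3 + f) (y(b, f) = 4 + (b - 1)*(f + 3) = 4 + (-1 + b)*(3 + f))
X(H, Y) = -28 (X(H, Y) = (-5 - 2)*(1 - H + 3*1 + 1*H) = -7*(1 - H + 3 + H) = -7*4 = -28)
X(-88, 77) - (-1488 - G) = -28 - (-1488 - 1*(-13127)) = -28 - (-1488 + 13127) = -28 - 1*11639 = -28 - 11639 = -11667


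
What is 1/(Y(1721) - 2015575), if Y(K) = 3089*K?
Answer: 1/3300594 ≈ 3.0298e-7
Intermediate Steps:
1/(Y(1721) - 2015575) = 1/(3089*1721 - 2015575) = 1/(5316169 - 2015575) = 1/3300594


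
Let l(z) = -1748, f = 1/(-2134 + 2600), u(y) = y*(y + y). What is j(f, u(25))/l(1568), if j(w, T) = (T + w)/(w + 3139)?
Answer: -582501/2556930700 ≈ -0.00022781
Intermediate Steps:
u(y) = 2*y² (u(y) = y*(2*y) = 2*y²)
f = 1/466 ≈ 0.0021459
j(w, T) = (T + w)/(3139 + w)
j(f, u(25))/l(1568) = ((2*25² + 1/466)/(3139 + 1/466))/(-1748) = ((2*625 + 1/466)/(1462775/466))*(-1/1748) = (466*(1250 + 1/466)/1462775)*(-1/1748) = ((466/1462775)*(582501/466))*(-1/1748) = (582501/1462775)*(-1/1748) = -582501/2556930700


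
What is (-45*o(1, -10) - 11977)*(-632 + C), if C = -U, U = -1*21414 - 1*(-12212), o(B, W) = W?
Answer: -98786390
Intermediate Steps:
U = -9202 (U = -21414 + 12212 = -9202)
C = 9202 (C = -1*(-9202) = 9202)
(-45*o(1, -10) - 11977)*(-632 + C) = (-45*(-10) - 11977)*(-632 + 9202) = (450 - 11977)*8570 = -11527*8570 = -98786390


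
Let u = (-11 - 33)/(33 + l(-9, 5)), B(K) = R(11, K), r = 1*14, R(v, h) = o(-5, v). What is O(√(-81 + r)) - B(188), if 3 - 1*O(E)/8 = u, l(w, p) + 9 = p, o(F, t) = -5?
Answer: 1193/29 ≈ 41.138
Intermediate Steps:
l(w, p) = -9 + p
R(v, h) = -5
r = 14
B(K) = -5
u = -44/29 (u = (-11 - 33)/(33 + (-9 + 5)) = -44/(33 - 4) = -44/29 ≈ -1.5172)
O(E) = 1048/29 (O(E) = 24 - 8*(-44/29) = 24 + 352/29 = 1048/29)
O(√(-81 + r)) - B(188) = 1048/29 - 1*(-5) = 1048/29 + 5 = 1193/29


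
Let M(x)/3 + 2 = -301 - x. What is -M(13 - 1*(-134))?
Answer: 1350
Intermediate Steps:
M(x) = -909 - 3*x (M(x) = -6 + 3*(-301 - x) = -6 + (-903 - 3*x) = -909 - 3*x)
-M(13 - 1*(-134)) = -(-909 - 3*(13 - 1*(-134))) = -(-909 - 3*(13 + 134)) = -(-909 - 3*147) = -(-909 - 441) = -1*(-1350) = 1350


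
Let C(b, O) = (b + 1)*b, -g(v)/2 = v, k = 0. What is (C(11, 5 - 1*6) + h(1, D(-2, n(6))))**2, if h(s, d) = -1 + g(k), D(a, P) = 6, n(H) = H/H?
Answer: 17161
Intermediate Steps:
g(v) = -2*v
n(H) = 1
C(b, O) = b*(1 + b) (C(b, O) = (1 + b)*b = b*(1 + b))
h(s, d) = -1 (h(s, d) = -1 - 2*0 = -1 + 0 = -1)
(C(11, 5 - 1*6) + h(1, D(-2, n(6))))**2 = (11*(1 + 11) - 1)**2 = (11*12 - 1)**2 = (132 - 1)**2 = 131**2 = 17161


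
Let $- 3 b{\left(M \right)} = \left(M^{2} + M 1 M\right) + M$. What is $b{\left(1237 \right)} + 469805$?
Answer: $-550720$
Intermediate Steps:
$b{\left(M \right)} = - \frac{2 M^{2}}{3} - \frac{M}{3}$ ($b{\left(M \right)} = - \frac{\left(M^{2} + M 1 M\right) + M}{3} = - \frac{\left(M^{2} + M M\right) + M}{3} = - \frac{\left(M^{2} + M^{2}\right) + M}{3} = - \frac{2 M^{2} + M}{3} = - \frac{M + 2 M^{2}}{3} = - \frac{2 M^{2}}{3} - \frac{M}{3}$)
$b{\left(1237 \right)} + 469805 = \left(- \frac{1}{3}\right) 1237 \left(1 + 2 \cdot 1237\right) + 469805 = \left(- \frac{1}{3}\right) 1237 \left(1 + 2474\right) + 469805 = \left(- \frac{1}{3}\right) 1237 \cdot 2475 + 469805 = -1020525 + 469805 = -550720$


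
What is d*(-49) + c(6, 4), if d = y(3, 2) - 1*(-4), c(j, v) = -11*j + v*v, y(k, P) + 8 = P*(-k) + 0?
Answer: 440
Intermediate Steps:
y(k, P) = -8 - P*k (y(k, P) = -8 + (P*(-k) + 0) = -8 + (-P*k + 0) = -8 - P*k)
c(j, v) = v² - 11*j (c(j, v) = -11*j + v² = v² - 11*j)
d = -10 (d = (-8 - 1*2*3) - 1*(-4) = (-8 - 6) + 4 = -14 + 4 = -10)
d*(-49) + c(6, 4) = -10*(-49) + (4² - 11*6) = 490 + (16 - 66) = 490 - 50 = 440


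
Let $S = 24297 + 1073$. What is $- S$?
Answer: $-25370$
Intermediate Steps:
$S = 25370$
$- S = \left(-1\right) 25370 = -25370$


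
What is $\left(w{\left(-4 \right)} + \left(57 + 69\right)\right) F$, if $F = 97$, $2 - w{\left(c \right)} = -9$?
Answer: $13289$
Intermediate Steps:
$w{\left(c \right)} = 11$ ($w{\left(c \right)} = 2 - -9 = 2 + 9 = 11$)
$\left(w{\left(-4 \right)} + \left(57 + 69\right)\right) F = \left(11 + \left(57 + 69\right)\right) 97 = \left(11 + 126\right) 97 = 137 \cdot 97 = 13289$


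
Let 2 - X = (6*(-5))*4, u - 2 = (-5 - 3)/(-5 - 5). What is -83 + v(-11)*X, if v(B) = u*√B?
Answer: -83 + 1708*I*√11/5 ≈ -83.0 + 1133.0*I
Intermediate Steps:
u = 14/5 (u = 2 + (-5 - 3)/(-5 - 5) = 2 - 8/(-10) = 2 - 8*(-⅒) = 2 + ⅘ = 14/5 ≈ 2.8000)
X = 122 (X = 2 - 6*(-5)*4 = 2 - (-30)*4 = 2 - 1*(-120) = 2 + 120 = 122)
v(B) = 14*√B/5
-83 + v(-11)*X = -83 + (14*√(-11)/5)*122 = -83 + (14*(I*√11)/5)*122 = -83 + (14*I*√11/5)*122 = -83 + 1708*I*√11/5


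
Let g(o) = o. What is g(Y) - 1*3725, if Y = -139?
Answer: -3864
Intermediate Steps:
g(Y) - 1*3725 = -139 - 1*3725 = -139 - 3725 = -3864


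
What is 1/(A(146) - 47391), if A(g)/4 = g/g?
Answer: -1/47387 ≈ -2.1103e-5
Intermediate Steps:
A(g) = 4 (A(g) = 4*(g/g) = 4*1 = 4)
1/(A(146) - 47391) = 1/(4 - 47391) = 1/(-47387) = -1/47387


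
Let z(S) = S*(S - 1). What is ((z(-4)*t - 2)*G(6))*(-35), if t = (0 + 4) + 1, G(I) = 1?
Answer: -3430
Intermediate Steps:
t = 5 (t = 4 + 1 = 5)
z(S) = S*(-1 + S)
((z(-4)*t - 2)*G(6))*(-35) = ((-4*(-1 - 4)*5 - 2)*1)*(-35) = ((-4*(-5)*5 - 2)*1)*(-35) = ((20*5 - 2)*1)*(-35) = ((100 - 2)*1)*(-35) = (98*1)*(-35) = 98*(-35) = -3430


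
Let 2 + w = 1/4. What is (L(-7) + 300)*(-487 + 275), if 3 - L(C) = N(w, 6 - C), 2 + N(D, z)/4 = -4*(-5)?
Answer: -48972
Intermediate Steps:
w = -7/4 (w = -2 + 1/4 = -2 + ¼ = -7/4 ≈ -1.7500)
N(D, z) = 72 (N(D, z) = -8 + 4*(-4*(-5)) = -8 + 4*20 = -8 + 80 = 72)
L(C) = -69 (L(C) = 3 - 1*72 = 3 - 72 = -69)
(L(-7) + 300)*(-487 + 275) = (-69 + 300)*(-487 + 275) = 231*(-212) = -48972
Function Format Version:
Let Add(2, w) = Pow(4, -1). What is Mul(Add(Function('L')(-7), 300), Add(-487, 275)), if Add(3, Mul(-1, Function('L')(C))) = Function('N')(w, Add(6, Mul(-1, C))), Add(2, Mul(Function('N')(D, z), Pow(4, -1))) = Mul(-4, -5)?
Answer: -48972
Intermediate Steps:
w = Rational(-7, 4) (w = Add(-2, Pow(4, -1)) = Add(-2, Rational(1, 4)) = Rational(-7, 4) ≈ -1.7500)
Function('N')(D, z) = 72 (Function('N')(D, z) = Add(-8, Mul(4, Mul(-4, -5))) = Add(-8, Mul(4, 20)) = Add(-8, 80) = 72)
Function('L')(C) = -69 (Function('L')(C) = Add(3, Mul(-1, 72)) = Add(3, -72) = -69)
Mul(Add(Function('L')(-7), 300), Add(-487, 275)) = Mul(Add(-69, 300), Add(-487, 275)) = Mul(231, -212) = -48972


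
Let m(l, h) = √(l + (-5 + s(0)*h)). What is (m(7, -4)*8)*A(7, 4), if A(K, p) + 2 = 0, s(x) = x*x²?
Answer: -16*√2 ≈ -22.627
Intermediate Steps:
s(x) = x³
A(K, p) = -2 (A(K, p) = -2 + 0 = -2)
m(l, h) = √(-5 + l) (m(l, h) = √(l + (-5 + 0³*h)) = √(l + (-5 + 0*h)) = √(l + (-5 + 0)) = √(l - 5) = √(-5 + l))
(m(7, -4)*8)*A(7, 4) = (√(-5 + 7)*8)*(-2) = (√2*8)*(-2) = (8*√2)*(-2) = -16*√2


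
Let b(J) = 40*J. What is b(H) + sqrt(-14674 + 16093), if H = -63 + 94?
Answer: 1240 + sqrt(1419) ≈ 1277.7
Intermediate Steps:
H = 31
b(H) + sqrt(-14674 + 16093) = 40*31 + sqrt(-14674 + 16093) = 1240 + sqrt(1419)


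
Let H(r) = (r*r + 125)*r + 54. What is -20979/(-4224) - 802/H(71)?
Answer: 320522863/64563840 ≈ 4.9644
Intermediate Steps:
H(r) = 54 + r*(125 + r**2) (H(r) = (r**2 + 125)*r + 54 = (125 + r**2)*r + 54 = r*(125 + r**2) + 54 = 54 + r*(125 + r**2))
-20979/(-4224) - 802/H(71) = -20979/(-4224) - 802/(54 + 71**3 + 125*71) = -20979*(-1/4224) - 802/(54 + 357911 + 8875) = 6993/1408 - 802/366840 = 6993/1408 - 802*1/366840 = 6993/1408 - 401/183420 = 320522863/64563840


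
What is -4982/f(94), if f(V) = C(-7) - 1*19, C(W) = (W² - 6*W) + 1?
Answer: -4982/73 ≈ -68.247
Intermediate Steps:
C(W) = 1 + W² - 6*W
f(V) = 73 (f(V) = (1 + (-7)² - 6*(-7)) - 1*19 = (1 + 49 + 42) - 19 = 92 - 19 = 73)
-4982/f(94) = -4982/73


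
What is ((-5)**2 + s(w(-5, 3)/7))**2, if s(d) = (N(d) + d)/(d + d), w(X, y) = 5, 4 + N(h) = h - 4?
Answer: 10404/25 ≈ 416.16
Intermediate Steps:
N(h) = -8 + h (N(h) = -4 + (h - 4) = -4 + (-4 + h) = -8 + h)
s(d) = (-8 + 2*d)/(2*d) (s(d) = ((-8 + d) + d)/(d + d) = (-8 + 2*d)/((2*d)) = (-8 + 2*d)*(1/(2*d)) = (-8 + 2*d)/(2*d))
((-5)**2 + s(w(-5, 3)/7))**2 = ((-5)**2 + (-4 + 5/7)/((5/7)))**2 = (25 + (-4 + 5*(1/7))/((5*(1/7))))**2 = (25 + (-4 + 5/7)/(5/7))**2 = (25 + (7/5)*(-23/7))**2 = (25 - 23/5)**2 = (102/5)**2 = 10404/25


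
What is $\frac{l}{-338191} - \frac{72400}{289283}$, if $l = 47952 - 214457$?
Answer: $\frac{23682037515}{97832907053} \approx 0.24207$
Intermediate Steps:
$l = -166505$ ($l = 47952 - 214457 = -166505$)
$\frac{l}{-338191} - \frac{72400}{289283} = - \frac{166505}{-338191} - \frac{72400}{289283} = \left(-166505\right) \left(- \frac{1}{338191}\right) - \frac{72400}{289283} = \frac{166505}{338191} - \frac{72400}{289283} = \frac{23682037515}{97832907053}$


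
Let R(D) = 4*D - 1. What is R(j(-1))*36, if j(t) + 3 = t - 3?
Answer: -1044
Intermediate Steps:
j(t) = -6 + t (j(t) = -3 + (t - 3) = -3 + (-3 + t) = -6 + t)
R(D) = -1 + 4*D
R(j(-1))*36 = (-1 + 4*(-6 - 1))*36 = (-1 + 4*(-7))*36 = (-1 - 28)*36 = -29*36 = -1044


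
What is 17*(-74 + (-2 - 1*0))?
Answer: -1292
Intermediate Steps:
17*(-74 + (-2 - 1*0)) = 17*(-74 + (-2 + 0)) = 17*(-74 - 2) = 17*(-76) = -1292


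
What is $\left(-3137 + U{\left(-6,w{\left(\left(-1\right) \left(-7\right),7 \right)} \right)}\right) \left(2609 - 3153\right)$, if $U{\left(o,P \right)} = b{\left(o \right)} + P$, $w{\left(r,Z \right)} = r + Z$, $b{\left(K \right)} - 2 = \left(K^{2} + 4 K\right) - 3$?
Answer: $1692928$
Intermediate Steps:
$b{\left(K \right)} = -1 + K^{2} + 4 K$ ($b{\left(K \right)} = 2 - \left(3 - K^{2} - 4 K\right) = 2 + \left(-3 + K^{2} + 4 K\right) = -1 + K^{2} + 4 K$)
$w{\left(r,Z \right)} = Z + r$
$U{\left(o,P \right)} = -1 + P + o^{2} + 4 o$ ($U{\left(o,P \right)} = \left(-1 + o^{2} + 4 o\right) + P = -1 + P + o^{2} + 4 o$)
$\left(-3137 + U{\left(-6,w{\left(\left(-1\right) \left(-7\right),7 \right)} \right)}\right) \left(2609 - 3153\right) = \left(-3137 + \left(-1 + \left(7 - -7\right) + \left(-6\right)^{2} + 4 \left(-6\right)\right)\right) \left(2609 - 3153\right) = \left(-3137 + \left(-1 + \left(7 + 7\right) + 36 - 24\right)\right) \left(-544\right) = \left(-3137 + \left(-1 + 14 + 36 - 24\right)\right) \left(-544\right) = \left(-3137 + 25\right) \left(-544\right) = \left(-3112\right) \left(-544\right) = 1692928$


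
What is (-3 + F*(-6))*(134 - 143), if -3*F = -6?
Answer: 135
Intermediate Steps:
F = 2 (F = -⅓*(-6) = 2)
(-3 + F*(-6))*(134 - 143) = (-3 + 2*(-6))*(134 - 143) = (-3 - 12)*(-9) = -15*(-9) = 135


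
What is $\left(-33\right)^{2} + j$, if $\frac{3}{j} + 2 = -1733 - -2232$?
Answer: $\frac{541236}{497} \approx 1089.0$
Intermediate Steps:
$j = \frac{3}{497}$ ($j = \frac{3}{-2 - -499} = \frac{3}{-2 + \left(-1733 + 2232\right)} = \frac{3}{-2 + 499} = \frac{3}{497} \approx 0.0060362$)
$\left(-33\right)^{2} + j = \left(-33\right)^{2} + \frac{3}{497} = 1089 + \frac{3}{497} = \frac{541236}{497}$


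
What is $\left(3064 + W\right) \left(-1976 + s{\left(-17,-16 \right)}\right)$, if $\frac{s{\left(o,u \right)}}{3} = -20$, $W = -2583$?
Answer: $-979316$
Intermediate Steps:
$s{\left(o,u \right)} = -60$ ($s{\left(o,u \right)} = 3 \left(-20\right) = -60$)
$\left(3064 + W\right) \left(-1976 + s{\left(-17,-16 \right)}\right) = \left(3064 - 2583\right) \left(-1976 - 60\right) = 481 \left(-2036\right) = -979316$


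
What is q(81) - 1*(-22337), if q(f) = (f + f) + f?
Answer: 22580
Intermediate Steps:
q(f) = 3*f (q(f) = 2*f + f = 3*f)
q(81) - 1*(-22337) = 3*81 - 1*(-22337) = 243 + 22337 = 22580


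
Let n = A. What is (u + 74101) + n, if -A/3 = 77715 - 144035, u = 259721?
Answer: 532782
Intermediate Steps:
A = 198960 (A = -3*(77715 - 144035) = -3*(-66320) = 198960)
n = 198960
(u + 74101) + n = (259721 + 74101) + 198960 = 333822 + 198960 = 532782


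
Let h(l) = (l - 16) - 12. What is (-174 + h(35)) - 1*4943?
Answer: -5110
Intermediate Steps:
h(l) = -28 + l (h(l) = (-16 + l) - 12 = -28 + l)
(-174 + h(35)) - 1*4943 = (-174 + (-28 + 35)) - 1*4943 = (-174 + 7) - 4943 = -167 - 4943 = -5110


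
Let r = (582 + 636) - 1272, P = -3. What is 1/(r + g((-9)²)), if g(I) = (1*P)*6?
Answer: -1/72 ≈ -0.013889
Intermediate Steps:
g(I) = -18 (g(I) = (1*(-3))*6 = -3*6 = -18)
r = -54 (r = 1218 - 1272 = -54)
1/(r + g((-9)²)) = 1/(-54 - 18) = 1/(-72) = -1/72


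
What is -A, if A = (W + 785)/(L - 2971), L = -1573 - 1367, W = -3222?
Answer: -2437/5911 ≈ -0.41228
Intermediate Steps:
L = -2940
A = 2437/5911 (A = (-3222 + 785)/(-2940 - 2971) = -2437/(-5911) = -2437*(-1/5911) = 2437/5911 ≈ 0.41228)
-A = -1*2437/5911 = -2437/5911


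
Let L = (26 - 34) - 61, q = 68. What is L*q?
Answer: -4692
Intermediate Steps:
L = -69 (L = -8 - 61 = -69)
L*q = -69*68 = -4692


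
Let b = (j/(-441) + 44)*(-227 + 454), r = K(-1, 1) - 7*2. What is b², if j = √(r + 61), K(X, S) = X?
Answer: 19401454935598/194481 - 4534552*√46/441 ≈ 9.9690e+7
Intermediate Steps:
r = -15 (r = -1 - 7*2 = -1 - 14 = -15)
j = √46 (j = √(-15 + 61) = √46 ≈ 6.7823)
b = 9988 - 227*√46/441 (b = (√46/(-441) + 44)*(-227 + 454) = (√46*(-1/441) + 44)*227 = (-√46/441 + 44)*227 = (44 - √46/441)*227 = 9988 - 227*√46/441 ≈ 9984.5)
b² = (9988 - 227*√46/441)²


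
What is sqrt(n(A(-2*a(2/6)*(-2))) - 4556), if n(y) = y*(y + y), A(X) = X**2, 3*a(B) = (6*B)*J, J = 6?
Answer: 2*sqrt(31629) ≈ 355.69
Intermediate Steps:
a(B) = 12*B (a(B) = ((6*B)*6)/3 = (36*B)/3 = 12*B)
n(y) = 2*y**2 (n(y) = y*(2*y) = 2*y**2)
sqrt(n(A(-2*a(2/6)*(-2))) - 4556) = sqrt(2*((-24*2/6*(-2))**2)**2 - 4556) = sqrt(2*((-24*2*(1/6)*(-2))**2)**2 - 4556) = sqrt(2*((-24/3*(-2))**2)**2 - 4556) = sqrt(2*((-2*4*(-2))**2)**2 - 4556) = sqrt(2*((-8*(-2))**2)**2 - 4556) = sqrt(2*(16**2)**2 - 4556) = sqrt(2*256**2 - 4556) = sqrt(2*65536 - 4556) = sqrt(131072 - 4556) = sqrt(126516) = 2*sqrt(31629)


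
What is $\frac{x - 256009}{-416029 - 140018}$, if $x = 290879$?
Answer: $- \frac{34870}{556047} \approx -0.062711$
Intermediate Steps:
$\frac{x - 256009}{-416029 - 140018} = \frac{290879 - 256009}{-416029 - 140018} = \frac{34870}{-556047} = 34870 \left(- \frac{1}{556047}\right) = - \frac{34870}{556047}$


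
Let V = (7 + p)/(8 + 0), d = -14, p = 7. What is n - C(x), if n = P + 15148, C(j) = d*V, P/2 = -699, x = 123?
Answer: 27549/2 ≈ 13775.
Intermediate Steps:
P = -1398 (P = 2*(-699) = -1398)
V = 7/4 (V = (7 + 7)/(8 + 0) = 14/8 = 14*(1/8) = 7/4 ≈ 1.7500)
C(j) = -49/2 (C(j) = -14*7/4 = -49/2)
n = 13750 (n = -1398 + 15148 = 13750)
n - C(x) = 13750 - 1*(-49/2) = 13750 + 49/2 = 27549/2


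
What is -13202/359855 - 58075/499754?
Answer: -27496331433/179838975670 ≈ -0.15289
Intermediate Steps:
-13202/359855 - 58075/499754 = -27496331433/179838975670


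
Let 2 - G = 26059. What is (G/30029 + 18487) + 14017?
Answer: 976036559/30029 ≈ 32503.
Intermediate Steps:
G = -26057 (G = 2 - 1*26059 = 2 - 26059 = -26057)
(G/30029 + 18487) + 14017 = (-26057/30029 + 18487) + 14017 = 555120066/30029 + 14017 = 976036559/30029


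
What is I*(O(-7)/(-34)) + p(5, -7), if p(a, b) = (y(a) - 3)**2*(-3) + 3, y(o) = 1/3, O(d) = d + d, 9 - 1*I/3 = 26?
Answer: -118/3 ≈ -39.333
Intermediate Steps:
I = -51 (I = 27 - 3*26 = 27 - 78 = -51)
O(d) = 2*d
y(o) = 1/3
p(a, b) = -55/3 (p(a, b) = (1/3 - 3)**2*(-3) + 3 = (-8/3)**2*(-3) + 3 = (64/9)*(-3) + 3 = -64/3 + 3 = -55/3)
I*(O(-7)/(-34)) + p(5, -7) = -51*2*(-7)/(-34) - 55/3 = -(-714)*(-1)/34 - 55/3 = -51*7/17 - 55/3 = -21 - 55/3 = -118/3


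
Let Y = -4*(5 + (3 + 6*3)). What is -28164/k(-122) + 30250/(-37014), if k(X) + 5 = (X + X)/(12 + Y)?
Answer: 665972203/55521 ≈ 11995.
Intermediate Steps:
Y = -104 (Y = -4*(5 + (3 + 18)) = -4*(5 + 21) = -4*26 = -104)
k(X) = -5 - X/46 (k(X) = -5 + (X + X)/(12 - 104) = -5 + (2*X)/(-92) = -5 + (2*X)*(-1/92) = -5 - X/46)
-28164/k(-122) + 30250/(-37014) = -28164/(-5 - 1/46*(-122)) + 30250/(-37014) = -28164/(-5 + 61/23) + 30250*(-1/37014) = -28164/(-54/23) - 15125/18507 = -28164*(-23/54) - 15125/18507 = 107962/9 - 15125/18507 = 665972203/55521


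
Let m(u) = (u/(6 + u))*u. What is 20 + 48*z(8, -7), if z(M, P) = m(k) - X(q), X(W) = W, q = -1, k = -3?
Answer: 212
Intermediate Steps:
m(u) = u²/(6 + u) (m(u) = (u/(6 + u))*u = u²/(6 + u))
z(M, P) = 4 (z(M, P) = (-3)²/(6 - 3) - 1*(-1) = 9/3 + 1 = 9*(⅓) + 1 = 3 + 1 = 4)
20 + 48*z(8, -7) = 20 + 48*4 = 20 + 192 = 212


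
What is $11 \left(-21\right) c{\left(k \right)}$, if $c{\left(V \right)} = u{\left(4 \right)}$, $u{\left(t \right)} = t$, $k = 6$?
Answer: $-924$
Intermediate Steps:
$c{\left(V \right)} = 4$
$11 \left(-21\right) c{\left(k \right)} = 11 \left(-21\right) 4 = \left(-231\right) 4 = -924$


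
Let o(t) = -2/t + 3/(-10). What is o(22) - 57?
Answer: -6313/110 ≈ -57.391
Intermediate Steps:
o(t) = -3/10 - 2/t (o(t) = -2/t + 3*(-⅒) = -2/t - 3/10 = -3/10 - 2/t)
o(22) - 57 = (-3/10 - 2/22) - 57 = (-3/10 - 2*1/22) - 57 = (-3/10 - 1/11) - 57 = -43/110 - 57 = -6313/110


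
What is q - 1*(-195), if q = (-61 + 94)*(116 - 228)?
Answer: -3501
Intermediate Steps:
q = -3696 (q = 33*(-112) = -3696)
q - 1*(-195) = -3696 - 1*(-195) = -3696 + 195 = -3501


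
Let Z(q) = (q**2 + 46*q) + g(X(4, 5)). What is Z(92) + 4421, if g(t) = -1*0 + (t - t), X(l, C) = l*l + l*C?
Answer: 17117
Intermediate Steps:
X(l, C) = l**2 + C*l
g(t) = 0 (g(t) = 0 + 0 = 0)
Z(q) = q**2 + 46*q (Z(q) = (q**2 + 46*q) + 0 = q**2 + 46*q)
Z(92) + 4421 = 92*(46 + 92) + 4421 = 92*138 + 4421 = 12696 + 4421 = 17117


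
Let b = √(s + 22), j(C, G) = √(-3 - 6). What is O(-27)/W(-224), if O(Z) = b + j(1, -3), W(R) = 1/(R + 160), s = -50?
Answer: I*(-192 - 128*√7) ≈ -530.66*I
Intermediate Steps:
W(R) = 1/(160 + R)
j(C, G) = 3*I (j(C, G) = √(-9) = 3*I)
b = 2*I*√7 (b = √(-50 + 22) = √(-28) = 2*I*√7 ≈ 5.2915*I)
O(Z) = 3*I + 2*I*√7 (O(Z) = 2*I*√7 + 3*I = 3*I + 2*I*√7)
O(-27)/W(-224) = (I*(3 + 2*√7))/(1/(160 - 224)) = (I*(3 + 2*√7))/(1/(-64)) = (I*(3 + 2*√7))/(-1/64) = (I*(3 + 2*√7))*(-64) = -64*I*(3 + 2*√7)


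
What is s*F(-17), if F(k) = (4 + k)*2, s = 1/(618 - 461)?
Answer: -26/157 ≈ -0.16561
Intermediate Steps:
s = 1/157 ≈ 0.0063694
F(k) = 8 + 2*k
s*F(-17) = (8 + 2*(-17))/157 = (8 - 34)/157 = (1/157)*(-26) = -26/157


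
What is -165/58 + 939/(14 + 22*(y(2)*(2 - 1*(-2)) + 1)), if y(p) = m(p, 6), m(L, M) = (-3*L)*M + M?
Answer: -80687/25172 ≈ -3.2054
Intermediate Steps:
m(L, M) = M - 3*L*M (m(L, M) = -3*L*M + M = M - 3*L*M)
y(p) = 6 - 18*p (y(p) = 6*(1 - 3*p) = 6 - 18*p)
-165/58 + 939/(14 + 22*(y(2)*(2 - 1*(-2)) + 1)) = -165/58 + 939/(14 + 22*((6 - 18*2)*(2 - 1*(-2)) + 1)) = -165*1/58 + 939/(14 + 22*((6 - 36)*(2 + 2) + 1)) = -165/58 + 939/(14 + 22*(-30*4 + 1)) = -165/58 + 939/(14 + 22*(-120 + 1)) = -165/58 + 939/(14 + 22*(-119)) = -165/58 + 939/(14 - 2618) = -165/58 + 939/(-2604) = -165/58 + 939*(-1/2604) = -165/58 - 313/868 = -80687/25172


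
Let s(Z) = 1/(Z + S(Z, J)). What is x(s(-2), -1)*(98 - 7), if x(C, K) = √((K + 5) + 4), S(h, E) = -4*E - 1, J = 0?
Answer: 182*√2 ≈ 257.39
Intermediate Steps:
S(h, E) = -1 - 4*E
s(Z) = 1/(-1 + Z) (s(Z) = 1/(Z + (-1 - 4*0)) = 1/(Z + (-1 + 0)) = 1/(Z - 1) = 1/(-1 + Z))
x(C, K) = √(9 + K) (x(C, K) = √((5 + K) + 4) = √(9 + K))
x(s(-2), -1)*(98 - 7) = √(9 - 1)*(98 - 7) = √8*91 = (2*√2)*91 = 182*√2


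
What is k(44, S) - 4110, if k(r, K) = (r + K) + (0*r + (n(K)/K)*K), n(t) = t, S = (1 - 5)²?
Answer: -4034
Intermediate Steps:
S = 16 (S = (-4)² = 16)
k(r, K) = r + 2*K (k(r, K) = (r + K) + (0*r + (K/K)*K) = (K + r) + (0 + 1*K) = (K + r) + (0 + K) = (K + r) + K = r + 2*K)
k(44, S) - 4110 = (44 + 2*16) - 4110 = (44 + 32) - 4110 = 76 - 4110 = -4034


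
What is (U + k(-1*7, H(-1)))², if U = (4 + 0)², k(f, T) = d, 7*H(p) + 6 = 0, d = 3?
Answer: 361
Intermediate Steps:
H(p) = -6/7 (H(p) = -6/7 + (⅐)*0 = -6/7 + 0 = -6/7)
k(f, T) = 3
U = 16 (U = 4² = 16)
(U + k(-1*7, H(-1)))² = (16 + 3)² = 19² = 361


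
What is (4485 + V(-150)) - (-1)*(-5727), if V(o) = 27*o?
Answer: -5292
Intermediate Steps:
(4485 + V(-150)) - (-1)*(-5727) = (4485 + 27*(-150)) - (-1)*(-5727) = (4485 - 4050) - 1*5727 = 435 - 5727 = -5292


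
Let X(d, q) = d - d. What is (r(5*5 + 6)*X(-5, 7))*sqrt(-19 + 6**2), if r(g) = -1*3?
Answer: 0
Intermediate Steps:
r(g) = -3
X(d, q) = 0
(r(5*5 + 6)*X(-5, 7))*sqrt(-19 + 6**2) = (-3*0)*sqrt(-19 + 6**2) = 0*sqrt(-19 + 36) = 0*sqrt(17) = 0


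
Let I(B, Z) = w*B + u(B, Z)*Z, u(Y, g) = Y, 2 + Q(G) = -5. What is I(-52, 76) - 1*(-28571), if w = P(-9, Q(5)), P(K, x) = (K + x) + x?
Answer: 25815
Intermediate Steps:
Q(G) = -7 (Q(G) = -2 - 5 = -7)
P(K, x) = K + 2*x
w = -23 (w = -9 + 2*(-7) = -9 - 14 = -23)
I(B, Z) = -23*B + B*Z
I(-52, 76) - 1*(-28571) = -52*(-23 + 76) - 1*(-28571) = -52*53 + 28571 = -2756 + 28571 = 25815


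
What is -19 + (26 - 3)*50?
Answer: 1131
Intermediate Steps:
-19 + (26 - 3)*50 = -19 + 23*50 = -19 + 1150 = 1131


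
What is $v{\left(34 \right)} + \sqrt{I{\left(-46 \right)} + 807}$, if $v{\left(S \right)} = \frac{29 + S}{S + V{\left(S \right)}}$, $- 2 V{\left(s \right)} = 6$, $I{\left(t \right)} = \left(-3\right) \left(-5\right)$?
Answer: $\frac{63}{31} + \sqrt{822} \approx 30.703$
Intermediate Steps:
$I{\left(t \right)} = 15$
$V{\left(s \right)} = -3$ ($V{\left(s \right)} = \left(- \frac{1}{2}\right) 6 = -3$)
$v{\left(S \right)} = \frac{29 + S}{-3 + S}$ ($v{\left(S \right)} = \frac{29 + S}{S - 3} = \frac{29 + S}{-3 + S}$)
$v{\left(34 \right)} + \sqrt{I{\left(-46 \right)} + 807} = \frac{29 + 34}{-3 + 34} + \sqrt{15 + 807} = \frac{1}{31} \cdot 63 + \sqrt{822} = \frac{63}{31} + \sqrt{822}$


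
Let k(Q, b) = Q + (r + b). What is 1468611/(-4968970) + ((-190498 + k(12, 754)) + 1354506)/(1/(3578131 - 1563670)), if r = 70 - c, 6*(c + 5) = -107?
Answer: 5830039844683802292/2484485 ≈ 2.3466e+12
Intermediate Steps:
c = -137/6 (c = -5 + (1/6)*(-107) = -5 - 107/6 = -137/6 ≈ -22.833)
r = 557/6 (r = 70 - 1*(-137/6) = 70 + 137/6 = 557/6 ≈ 92.833)
k(Q, b) = 557/6 + Q + b (k(Q, b) = Q + (557/6 + b) = 557/6 + Q + b)
1468611/(-4968970) + ((-190498 + k(12, 754)) + 1354506)/(1/(3578131 - 1563670)) = 1468611/(-4968970) + ((-190498 + (557/6 + 12 + 754)) + 1354506)/(1/(3578131 - 1563670)) = 1468611*(-1/4968970) + ((-190498 + 5153/6) + 1354506)/(1/2014461) = -1468611/4968970 + (-1137835/6 + 1354506)/(1/2014461) = -1468611/4968970 + (6989201/6)*2014461 = -1468611/4968970 + 4693157611887/2 = 5830039844683802292/2484485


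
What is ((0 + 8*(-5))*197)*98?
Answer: -772240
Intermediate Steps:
((0 + 8*(-5))*197)*98 = ((0 - 40)*197)*98 = -40*197*98 = -7880*98 = -772240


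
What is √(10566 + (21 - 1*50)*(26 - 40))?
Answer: 2*√2743 ≈ 104.75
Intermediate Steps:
√(10566 + (21 - 1*50)*(26 - 40)) = √(10566 + (21 - 50)*(-14)) = √(10566 - 29*(-14)) = √(10566 + 406) = √10972 = 2*√2743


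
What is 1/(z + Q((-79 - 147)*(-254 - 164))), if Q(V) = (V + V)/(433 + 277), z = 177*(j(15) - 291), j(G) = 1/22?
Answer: -7810/400128539 ≈ -1.9519e-5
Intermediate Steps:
j(G) = 1/22
z = -1132977/22 (z = 177*(1/22 - 291) = 177*(-6401/22) = -1132977/22 ≈ -51499.)
Q(V) = V/355 (Q(V) = (2*V)/710 = (2*V)*(1/710) = V/355)
1/(z + Q((-79 - 147)*(-254 - 164))) = 1/(-1132977/22 + ((-79 - 147)*(-254 - 164))/355) = 1/(-1132977/22 + (-226*(-418))/355) = 1/(-1132977/22 + (1/355)*94468) = 1/(-1132977/22 + 94468/355) = 1/(-400128539/7810) = -7810/400128539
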